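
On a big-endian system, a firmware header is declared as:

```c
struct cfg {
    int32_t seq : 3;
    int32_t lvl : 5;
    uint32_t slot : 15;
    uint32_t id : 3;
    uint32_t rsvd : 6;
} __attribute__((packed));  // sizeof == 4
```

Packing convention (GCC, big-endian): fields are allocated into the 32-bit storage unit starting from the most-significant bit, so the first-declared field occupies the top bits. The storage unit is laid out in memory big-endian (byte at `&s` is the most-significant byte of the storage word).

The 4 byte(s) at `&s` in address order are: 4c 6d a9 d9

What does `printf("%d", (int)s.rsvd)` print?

[0]=0x4c [1]=0x6d [2]=0xa9 [3]=0xd9 (big-endian) → word 0x4c6da9d9
seq:3 @ bit 29 → (0x4c6da9d9>>29)&0x7 = 0x2
lvl:5 @ bit 24 → (0x4c6da9d9>>24)&0x1f = 0xc
slot:15 @ bit 9 → (0x4c6da9d9>>9)&0x7fff = 0x36d4
id:3 @ bit 6 → (0x4c6da9d9>>6)&0x7 = 0x7
rsvd:6 @ bit 0 → (0x4c6da9d9>>0)&0x3f = 0x19  ←

25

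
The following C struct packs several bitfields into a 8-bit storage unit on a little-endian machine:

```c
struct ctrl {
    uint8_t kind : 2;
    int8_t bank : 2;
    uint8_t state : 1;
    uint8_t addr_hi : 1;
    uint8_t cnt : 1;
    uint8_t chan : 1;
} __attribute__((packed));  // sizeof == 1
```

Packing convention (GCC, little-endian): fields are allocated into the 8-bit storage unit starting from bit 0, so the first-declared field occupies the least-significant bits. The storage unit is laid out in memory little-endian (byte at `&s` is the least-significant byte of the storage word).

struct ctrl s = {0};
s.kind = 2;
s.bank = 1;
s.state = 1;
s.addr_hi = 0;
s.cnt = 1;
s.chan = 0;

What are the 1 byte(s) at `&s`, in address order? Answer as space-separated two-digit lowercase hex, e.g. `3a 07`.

kind:2 = 2 → 0x2 << 0 → word 0x02
bank:2 = 1 → 0x1 << 2 → word 0x06
state:1 = 1 → 0x1 << 4 → word 0x16
addr_hi:1 = 0 → 0x0 << 5 → word 0x16
cnt:1 = 1 → 0x1 << 6 → word 0x56
chan:1 = 0 → 0x0 << 7 → word 0x56
word = 0x56 → little-endian bytes:
  [0]=0x56

56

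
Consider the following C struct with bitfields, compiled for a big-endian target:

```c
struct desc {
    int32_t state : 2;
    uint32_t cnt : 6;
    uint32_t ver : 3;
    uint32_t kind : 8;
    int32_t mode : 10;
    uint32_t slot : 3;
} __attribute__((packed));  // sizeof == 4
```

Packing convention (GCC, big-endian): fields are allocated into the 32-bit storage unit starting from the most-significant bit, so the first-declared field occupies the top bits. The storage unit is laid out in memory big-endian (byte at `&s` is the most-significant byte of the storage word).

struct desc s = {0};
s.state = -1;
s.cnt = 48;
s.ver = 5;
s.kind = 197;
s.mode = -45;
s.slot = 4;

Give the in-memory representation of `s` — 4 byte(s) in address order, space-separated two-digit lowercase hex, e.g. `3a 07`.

[30+:2] state=-1 & 0x3 = 0x3; word=0xc0000000
[24+:6] cnt=48 & 0x3f = 0x30; word=0xf0000000
[21+:3] ver=5 & 0x7 = 0x5; word=0xf0a00000
[13+:8] kind=197 & 0xff = 0xc5; word=0xf0b8a000
[3+:10] mode=-45 & 0x3ff = 0x3d3; word=0xf0b8be98
[0+:3] slot=4 & 0x7 = 0x4; word=0xf0b8be9c
word = 0xf0b8be9c → big-endian bytes:
  [0]=0xf0  [1]=0xb8  [2]=0xbe  [3]=0x9c

f0 b8 be 9c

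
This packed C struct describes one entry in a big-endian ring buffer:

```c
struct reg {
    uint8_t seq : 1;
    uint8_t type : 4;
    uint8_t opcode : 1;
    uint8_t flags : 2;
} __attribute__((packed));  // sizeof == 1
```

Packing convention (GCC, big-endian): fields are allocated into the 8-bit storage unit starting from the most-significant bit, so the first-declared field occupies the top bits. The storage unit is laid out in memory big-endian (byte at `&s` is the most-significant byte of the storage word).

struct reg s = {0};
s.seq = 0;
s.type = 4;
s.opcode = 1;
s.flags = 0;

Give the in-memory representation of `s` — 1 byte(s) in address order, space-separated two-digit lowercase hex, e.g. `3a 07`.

seq (1b) val=0 bits=0x0 at bit 7: 0x00
type (4b) val=4 bits=0x4 at bit 3: 0x20
opcode (1b) val=1 bits=0x1 at bit 2: 0x24
flags (2b) val=0 bits=0x0 at bit 0: 0x24
word = 0x24 → big-endian bytes:
  [0]=0x24

24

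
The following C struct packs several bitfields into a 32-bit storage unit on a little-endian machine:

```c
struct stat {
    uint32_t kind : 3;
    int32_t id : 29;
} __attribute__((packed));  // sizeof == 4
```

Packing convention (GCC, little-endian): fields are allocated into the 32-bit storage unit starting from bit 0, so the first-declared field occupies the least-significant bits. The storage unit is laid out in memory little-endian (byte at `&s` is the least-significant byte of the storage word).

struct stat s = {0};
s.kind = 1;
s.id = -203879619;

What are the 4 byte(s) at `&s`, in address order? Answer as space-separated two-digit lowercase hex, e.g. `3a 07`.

e9 59 c8 9e

[0+:3] kind=1 & 0x7 = 0x1; word=0x00000001
[3+:29] id=-203879619 & 0x1fffffff = 0x13d90b3d; word=0x9ec859e9
word = 0x9ec859e9 → little-endian bytes:
  [0]=0xe9  [1]=0x59  [2]=0xc8  [3]=0x9e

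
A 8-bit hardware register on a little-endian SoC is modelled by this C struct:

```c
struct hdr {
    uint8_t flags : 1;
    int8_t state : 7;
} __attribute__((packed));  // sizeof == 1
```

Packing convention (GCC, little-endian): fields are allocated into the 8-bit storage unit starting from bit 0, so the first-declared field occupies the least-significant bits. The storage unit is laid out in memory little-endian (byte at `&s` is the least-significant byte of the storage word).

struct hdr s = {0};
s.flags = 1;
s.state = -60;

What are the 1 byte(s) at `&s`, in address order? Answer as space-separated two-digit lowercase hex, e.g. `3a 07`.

flags:1 = 1 → 0x1 << 0 → word 0x01
state:7 = -60 → 0x44 << 1 → word 0x89
word = 0x89 → little-endian bytes:
  [0]=0x89

89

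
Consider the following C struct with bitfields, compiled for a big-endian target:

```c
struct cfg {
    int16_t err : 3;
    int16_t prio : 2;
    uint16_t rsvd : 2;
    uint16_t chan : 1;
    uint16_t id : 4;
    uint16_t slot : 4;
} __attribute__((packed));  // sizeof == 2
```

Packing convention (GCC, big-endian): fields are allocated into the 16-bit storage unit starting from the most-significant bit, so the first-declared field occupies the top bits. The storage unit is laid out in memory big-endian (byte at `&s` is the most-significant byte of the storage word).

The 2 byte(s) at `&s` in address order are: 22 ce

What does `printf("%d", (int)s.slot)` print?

[0]=0x22 [1]=0xce (big-endian) → word 0x22ce
err [13+:3] = (word>>13) & 0x7 = 1
prio [11+:2] = (word>>11) & 0x3 = 0
rsvd [9+:2] = (word>>9) & 0x3 = 1
chan [8+:1] = (word>>8) & 0x1 = 0
id [4+:4] = (word>>4) & 0xf = 12
slot [0+:4] = (word>>0) & 0xf = 14  ←

14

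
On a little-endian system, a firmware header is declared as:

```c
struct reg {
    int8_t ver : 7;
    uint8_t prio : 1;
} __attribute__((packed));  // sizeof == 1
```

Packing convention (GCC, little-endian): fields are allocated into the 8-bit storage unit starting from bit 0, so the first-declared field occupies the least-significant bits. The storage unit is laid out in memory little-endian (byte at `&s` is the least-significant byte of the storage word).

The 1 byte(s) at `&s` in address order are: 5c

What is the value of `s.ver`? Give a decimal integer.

[0]=0x5c (little-endian) → word 0x5c
ver:7 @ bit 0 → (0x5c>>0)&0x7f = 0x5c  ←
prio:1 @ bit 7 → (0x5c>>7)&0x1 = 0x0
ver signed 7b, MSB=1: 92 - 128 = -36

-36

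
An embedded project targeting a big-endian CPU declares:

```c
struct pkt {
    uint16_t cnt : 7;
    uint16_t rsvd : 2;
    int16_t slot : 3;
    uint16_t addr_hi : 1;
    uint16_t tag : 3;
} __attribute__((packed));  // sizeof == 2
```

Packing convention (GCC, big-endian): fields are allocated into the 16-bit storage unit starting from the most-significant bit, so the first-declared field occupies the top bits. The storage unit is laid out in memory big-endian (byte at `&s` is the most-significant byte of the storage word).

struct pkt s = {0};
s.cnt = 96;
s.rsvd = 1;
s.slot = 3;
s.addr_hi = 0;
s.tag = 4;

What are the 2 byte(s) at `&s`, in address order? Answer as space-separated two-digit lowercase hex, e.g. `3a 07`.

c0 b4

[9+:7] cnt=96 & 0x7f = 0x60; word=0xc000
[7+:2] rsvd=1 & 0x3 = 0x1; word=0xc080
[4+:3] slot=3 & 0x7 = 0x3; word=0xc0b0
[3+:1] addr_hi=0 & 0x1 = 0x0; word=0xc0b0
[0+:3] tag=4 & 0x7 = 0x4; word=0xc0b4
word = 0xc0b4 → big-endian bytes:
  [0]=0xc0  [1]=0xb4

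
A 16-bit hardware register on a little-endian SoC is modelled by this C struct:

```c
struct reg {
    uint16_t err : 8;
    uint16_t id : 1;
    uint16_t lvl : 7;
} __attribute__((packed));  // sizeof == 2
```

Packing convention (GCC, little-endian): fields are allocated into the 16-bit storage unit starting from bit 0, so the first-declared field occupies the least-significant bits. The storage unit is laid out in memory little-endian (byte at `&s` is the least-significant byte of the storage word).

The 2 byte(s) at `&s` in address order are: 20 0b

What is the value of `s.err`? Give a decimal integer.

32

[0]=0x20 [1]=0x0b (little-endian) → word 0x0b20
err:8 @ bit 0 → (0x0b20>>0)&0xff = 0x20  ←
id:1 @ bit 8 → (0x0b20>>8)&0x1 = 0x1
lvl:7 @ bit 9 → (0x0b20>>9)&0x7f = 0x5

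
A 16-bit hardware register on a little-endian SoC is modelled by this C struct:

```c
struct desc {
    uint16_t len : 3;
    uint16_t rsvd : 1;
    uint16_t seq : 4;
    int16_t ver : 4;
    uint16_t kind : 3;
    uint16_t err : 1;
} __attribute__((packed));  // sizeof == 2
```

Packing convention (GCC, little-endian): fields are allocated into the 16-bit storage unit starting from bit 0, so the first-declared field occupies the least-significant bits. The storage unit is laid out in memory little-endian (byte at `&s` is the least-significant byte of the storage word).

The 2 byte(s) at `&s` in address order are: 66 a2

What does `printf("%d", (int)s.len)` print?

6

[0]=0x66 [1]=0xa2 (little-endian) → word 0xa266
len [0+:3] = (word>>0) & 0x7 = 6  ←
rsvd [3+:1] = (word>>3) & 0x1 = 0
seq [4+:4] = (word>>4) & 0xf = 6
ver [8+:4] = (word>>8) & 0xf = 2
kind [12+:3] = (word>>12) & 0x7 = 2
err [15+:1] = (word>>15) & 0x1 = 1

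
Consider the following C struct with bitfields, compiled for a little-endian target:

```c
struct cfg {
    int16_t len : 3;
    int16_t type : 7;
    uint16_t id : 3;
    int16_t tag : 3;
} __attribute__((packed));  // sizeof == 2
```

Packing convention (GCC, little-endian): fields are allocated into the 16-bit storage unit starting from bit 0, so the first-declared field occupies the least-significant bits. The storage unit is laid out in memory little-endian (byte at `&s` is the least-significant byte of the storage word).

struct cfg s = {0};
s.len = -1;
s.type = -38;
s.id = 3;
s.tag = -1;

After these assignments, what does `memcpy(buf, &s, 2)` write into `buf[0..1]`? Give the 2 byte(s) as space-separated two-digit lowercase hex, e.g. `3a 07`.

d7 ee

len:3 = -1 → 0x7 << 0 → word 0x0007
type:7 = -38 → 0x5a << 3 → word 0x02d7
id:3 = 3 → 0x3 << 10 → word 0x0ed7
tag:3 = -1 → 0x7 << 13 → word 0xeed7
word = 0xeed7 → little-endian bytes:
  [0]=0xd7  [1]=0xee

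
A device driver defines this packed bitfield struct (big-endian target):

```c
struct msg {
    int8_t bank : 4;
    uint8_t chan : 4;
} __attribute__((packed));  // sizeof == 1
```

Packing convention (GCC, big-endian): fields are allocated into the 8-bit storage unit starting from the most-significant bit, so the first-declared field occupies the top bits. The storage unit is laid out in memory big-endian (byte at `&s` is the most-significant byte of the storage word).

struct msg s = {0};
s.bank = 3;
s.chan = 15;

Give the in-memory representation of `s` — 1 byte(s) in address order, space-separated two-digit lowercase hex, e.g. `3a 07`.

3f

bank (4b) val=3 bits=0x3 at bit 4: 0x30
chan (4b) val=15 bits=0xf at bit 0: 0x3f
word = 0x3f → big-endian bytes:
  [0]=0x3f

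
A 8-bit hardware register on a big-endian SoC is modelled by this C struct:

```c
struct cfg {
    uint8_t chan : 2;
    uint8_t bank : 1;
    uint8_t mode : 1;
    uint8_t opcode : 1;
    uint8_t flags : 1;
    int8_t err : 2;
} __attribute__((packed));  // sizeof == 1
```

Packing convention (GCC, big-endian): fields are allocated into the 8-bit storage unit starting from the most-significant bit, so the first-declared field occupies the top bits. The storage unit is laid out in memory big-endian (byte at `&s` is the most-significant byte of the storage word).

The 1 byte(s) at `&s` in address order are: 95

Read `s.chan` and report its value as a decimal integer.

[0]=0x95 (big-endian) → word 0x95
chan:2 @ bit 6 → (0x95>>6)&0x3 = 0x2  ←
bank:1 @ bit 5 → (0x95>>5)&0x1 = 0x0
mode:1 @ bit 4 → (0x95>>4)&0x1 = 0x1
opcode:1 @ bit 3 → (0x95>>3)&0x1 = 0x0
flags:1 @ bit 2 → (0x95>>2)&0x1 = 0x1
err:2 @ bit 0 → (0x95>>0)&0x3 = 0x1

2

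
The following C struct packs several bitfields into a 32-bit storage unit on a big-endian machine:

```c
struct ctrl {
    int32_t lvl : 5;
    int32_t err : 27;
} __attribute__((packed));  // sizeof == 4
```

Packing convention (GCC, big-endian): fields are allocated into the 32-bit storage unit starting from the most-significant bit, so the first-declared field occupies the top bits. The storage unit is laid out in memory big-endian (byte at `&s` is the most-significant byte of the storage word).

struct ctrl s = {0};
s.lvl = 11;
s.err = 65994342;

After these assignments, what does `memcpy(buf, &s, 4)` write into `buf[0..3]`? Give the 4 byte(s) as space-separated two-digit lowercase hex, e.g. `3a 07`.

5b ee fe 66

[27+:5] lvl=11 & 0x1f = 0xb; word=0x58000000
[0+:27] err=65994342 & 0x7ffffff = 0x3eefe66; word=0x5beefe66
word = 0x5beefe66 → big-endian bytes:
  [0]=0x5b  [1]=0xee  [2]=0xfe  [3]=0x66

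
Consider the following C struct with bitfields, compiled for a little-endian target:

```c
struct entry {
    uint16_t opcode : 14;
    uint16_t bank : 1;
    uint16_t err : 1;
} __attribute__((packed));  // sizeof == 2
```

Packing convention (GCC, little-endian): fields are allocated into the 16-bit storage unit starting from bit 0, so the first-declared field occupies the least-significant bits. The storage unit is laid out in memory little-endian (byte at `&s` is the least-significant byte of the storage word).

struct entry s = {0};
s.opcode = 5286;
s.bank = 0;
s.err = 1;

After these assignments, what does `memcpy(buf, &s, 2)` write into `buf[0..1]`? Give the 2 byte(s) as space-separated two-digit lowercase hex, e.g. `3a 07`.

opcode:14 = 5286 → 0x14a6 << 0 → word 0x14a6
bank:1 = 0 → 0x0 << 14 → word 0x14a6
err:1 = 1 → 0x1 << 15 → word 0x94a6
word = 0x94a6 → little-endian bytes:
  [0]=0xa6  [1]=0x94

a6 94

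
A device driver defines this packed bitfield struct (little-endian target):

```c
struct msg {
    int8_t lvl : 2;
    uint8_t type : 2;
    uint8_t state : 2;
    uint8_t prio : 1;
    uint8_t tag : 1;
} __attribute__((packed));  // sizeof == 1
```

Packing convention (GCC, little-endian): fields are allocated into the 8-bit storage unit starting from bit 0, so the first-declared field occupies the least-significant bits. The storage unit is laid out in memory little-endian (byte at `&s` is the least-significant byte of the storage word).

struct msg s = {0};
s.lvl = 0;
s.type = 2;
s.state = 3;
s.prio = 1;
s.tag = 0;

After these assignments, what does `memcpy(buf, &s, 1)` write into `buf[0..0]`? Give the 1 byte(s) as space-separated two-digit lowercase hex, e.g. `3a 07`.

78

lvl:2 = 0 → 0x0 << 0 → word 0x00
type:2 = 2 → 0x2 << 2 → word 0x08
state:2 = 3 → 0x3 << 4 → word 0x38
prio:1 = 1 → 0x1 << 6 → word 0x78
tag:1 = 0 → 0x0 << 7 → word 0x78
word = 0x78 → little-endian bytes:
  [0]=0x78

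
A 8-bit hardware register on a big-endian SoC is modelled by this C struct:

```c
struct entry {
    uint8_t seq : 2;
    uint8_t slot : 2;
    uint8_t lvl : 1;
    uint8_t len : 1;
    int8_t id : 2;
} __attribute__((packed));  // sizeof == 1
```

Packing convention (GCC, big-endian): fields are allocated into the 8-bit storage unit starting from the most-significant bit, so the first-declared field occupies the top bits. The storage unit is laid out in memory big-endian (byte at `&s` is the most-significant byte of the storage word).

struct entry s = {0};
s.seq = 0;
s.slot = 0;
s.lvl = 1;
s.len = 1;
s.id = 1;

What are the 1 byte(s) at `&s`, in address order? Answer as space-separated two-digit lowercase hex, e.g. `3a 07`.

seq:2 = 0 → 0x0 << 6 → word 0x00
slot:2 = 0 → 0x0 << 4 → word 0x00
lvl:1 = 1 → 0x1 << 3 → word 0x08
len:1 = 1 → 0x1 << 2 → word 0x0c
id:2 = 1 → 0x1 << 0 → word 0x0d
word = 0x0d → big-endian bytes:
  [0]=0x0d

0d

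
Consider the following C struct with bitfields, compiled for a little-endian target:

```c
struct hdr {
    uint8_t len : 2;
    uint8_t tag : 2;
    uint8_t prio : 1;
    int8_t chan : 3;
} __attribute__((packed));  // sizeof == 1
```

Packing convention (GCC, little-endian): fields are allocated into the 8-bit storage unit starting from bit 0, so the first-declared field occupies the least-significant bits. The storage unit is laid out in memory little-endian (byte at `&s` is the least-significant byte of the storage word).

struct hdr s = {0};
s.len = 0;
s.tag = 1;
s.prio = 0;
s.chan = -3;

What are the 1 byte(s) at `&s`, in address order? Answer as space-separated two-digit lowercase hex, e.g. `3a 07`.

len (2b) val=0 bits=0x0 at bit 0: 0x00
tag (2b) val=1 bits=0x1 at bit 2: 0x04
prio (1b) val=0 bits=0x0 at bit 4: 0x04
chan (3b) val=-3 bits=0x5 at bit 5: 0xa4
word = 0xa4 → little-endian bytes:
  [0]=0xa4

a4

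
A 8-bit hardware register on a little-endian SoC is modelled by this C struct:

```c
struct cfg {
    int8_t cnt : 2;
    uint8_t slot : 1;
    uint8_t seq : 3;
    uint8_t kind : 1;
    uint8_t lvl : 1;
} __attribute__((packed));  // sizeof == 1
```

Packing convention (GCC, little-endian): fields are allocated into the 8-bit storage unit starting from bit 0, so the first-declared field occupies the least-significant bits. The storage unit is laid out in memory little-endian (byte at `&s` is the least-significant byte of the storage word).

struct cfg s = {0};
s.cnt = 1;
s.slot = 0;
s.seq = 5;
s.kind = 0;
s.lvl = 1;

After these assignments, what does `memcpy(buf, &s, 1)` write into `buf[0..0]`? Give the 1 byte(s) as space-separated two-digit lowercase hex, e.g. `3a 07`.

cnt:2 = 1 → 0x1 << 0 → word 0x01
slot:1 = 0 → 0x0 << 2 → word 0x01
seq:3 = 5 → 0x5 << 3 → word 0x29
kind:1 = 0 → 0x0 << 6 → word 0x29
lvl:1 = 1 → 0x1 << 7 → word 0xa9
word = 0xa9 → little-endian bytes:
  [0]=0xa9

a9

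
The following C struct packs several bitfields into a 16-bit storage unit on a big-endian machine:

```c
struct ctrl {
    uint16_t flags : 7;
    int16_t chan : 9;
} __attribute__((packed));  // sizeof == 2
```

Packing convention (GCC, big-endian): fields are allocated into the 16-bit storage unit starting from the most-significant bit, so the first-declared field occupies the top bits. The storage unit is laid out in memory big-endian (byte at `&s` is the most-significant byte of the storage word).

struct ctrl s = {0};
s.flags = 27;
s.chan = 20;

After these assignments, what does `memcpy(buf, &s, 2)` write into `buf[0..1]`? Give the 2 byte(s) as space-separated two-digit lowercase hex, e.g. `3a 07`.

36 14

flags:7 = 27 → 0x1b << 9 → word 0x3600
chan:9 = 20 → 0x14 << 0 → word 0x3614
word = 0x3614 → big-endian bytes:
  [0]=0x36  [1]=0x14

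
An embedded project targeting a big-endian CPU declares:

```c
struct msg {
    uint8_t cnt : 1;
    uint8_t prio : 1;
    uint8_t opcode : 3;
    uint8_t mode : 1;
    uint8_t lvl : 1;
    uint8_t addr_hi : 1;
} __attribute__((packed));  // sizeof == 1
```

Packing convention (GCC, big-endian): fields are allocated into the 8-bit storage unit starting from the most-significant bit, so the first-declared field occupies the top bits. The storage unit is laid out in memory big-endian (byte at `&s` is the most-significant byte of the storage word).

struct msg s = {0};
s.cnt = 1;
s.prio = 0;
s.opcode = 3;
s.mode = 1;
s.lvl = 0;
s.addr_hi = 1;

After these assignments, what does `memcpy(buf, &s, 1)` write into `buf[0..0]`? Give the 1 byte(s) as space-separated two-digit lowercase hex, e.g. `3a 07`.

[7+:1] cnt=1 & 0x1 = 0x1; word=0x80
[6+:1] prio=0 & 0x1 = 0x0; word=0x80
[3+:3] opcode=3 & 0x7 = 0x3; word=0x98
[2+:1] mode=1 & 0x1 = 0x1; word=0x9c
[1+:1] lvl=0 & 0x1 = 0x0; word=0x9c
[0+:1] addr_hi=1 & 0x1 = 0x1; word=0x9d
word = 0x9d → big-endian bytes:
  [0]=0x9d

9d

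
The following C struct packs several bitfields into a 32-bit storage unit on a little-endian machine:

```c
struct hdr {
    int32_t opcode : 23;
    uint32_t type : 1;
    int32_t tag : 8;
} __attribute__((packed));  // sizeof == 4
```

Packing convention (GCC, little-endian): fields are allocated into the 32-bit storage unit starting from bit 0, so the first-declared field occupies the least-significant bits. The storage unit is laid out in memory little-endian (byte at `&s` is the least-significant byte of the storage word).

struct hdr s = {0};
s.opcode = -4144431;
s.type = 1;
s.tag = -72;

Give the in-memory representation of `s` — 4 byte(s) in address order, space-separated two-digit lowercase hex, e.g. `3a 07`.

d1 c2 c0 b8

opcode (23b) val=-4144431 bits=0x40c2d1 at bit 0: 0x0040c2d1
type (1b) val=1 bits=0x1 at bit 23: 0x00c0c2d1
tag (8b) val=-72 bits=0xb8 at bit 24: 0xb8c0c2d1
word = 0xb8c0c2d1 → little-endian bytes:
  [0]=0xd1  [1]=0xc2  [2]=0xc0  [3]=0xb8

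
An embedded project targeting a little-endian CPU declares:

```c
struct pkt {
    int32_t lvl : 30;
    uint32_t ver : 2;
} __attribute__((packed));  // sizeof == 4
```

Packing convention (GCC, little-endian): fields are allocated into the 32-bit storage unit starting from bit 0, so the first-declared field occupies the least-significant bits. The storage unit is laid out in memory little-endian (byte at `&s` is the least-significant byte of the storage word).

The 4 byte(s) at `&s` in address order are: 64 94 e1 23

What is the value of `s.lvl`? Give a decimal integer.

[0]=0x64 [1]=0x94 [2]=0xe1 [3]=0x23 (little-endian) → word 0x23e19464
lvl [0+:30] = (word>>0) & 0x3fffffff = 601986148  ←
ver [30+:2] = (word>>30) & 0x3 = 0
lvl signed 30b, MSB=1: 601986148 - 1073741824 = -471755676

-471755676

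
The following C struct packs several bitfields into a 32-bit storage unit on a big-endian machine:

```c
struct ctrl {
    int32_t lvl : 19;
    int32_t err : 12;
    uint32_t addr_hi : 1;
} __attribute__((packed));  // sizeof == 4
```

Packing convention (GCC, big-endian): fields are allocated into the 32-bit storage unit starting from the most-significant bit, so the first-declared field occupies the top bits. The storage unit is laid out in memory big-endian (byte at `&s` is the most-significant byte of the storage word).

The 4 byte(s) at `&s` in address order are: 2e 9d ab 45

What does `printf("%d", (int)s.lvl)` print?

95469

[0]=0x2e [1]=0x9d [2]=0xab [3]=0x45 (big-endian) → word 0x2e9dab45
lvl [13+:19] = (word>>13) & 0x7ffff = 95469  ←
err [1+:12] = (word>>1) & 0xfff = 1442
addr_hi [0+:1] = (word>>0) & 0x1 = 1
lvl signed 19b, MSB=0: value = 95469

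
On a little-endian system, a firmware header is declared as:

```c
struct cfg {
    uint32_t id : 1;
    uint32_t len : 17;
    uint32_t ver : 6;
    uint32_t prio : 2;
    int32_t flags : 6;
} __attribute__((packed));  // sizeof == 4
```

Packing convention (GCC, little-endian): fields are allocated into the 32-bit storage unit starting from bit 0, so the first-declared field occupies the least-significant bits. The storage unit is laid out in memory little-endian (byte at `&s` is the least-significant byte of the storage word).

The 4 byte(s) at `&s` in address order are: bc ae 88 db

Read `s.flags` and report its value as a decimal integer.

[0]=0xbc [1]=0xae [2]=0x88 [3]=0xdb (little-endian) → word 0xdb88aebc
id [0+:1] = (word>>0) & 0x1 = 0
len [1+:17] = (word>>1) & 0x1ffff = 22366
ver [18+:6] = (word>>18) & 0x3f = 34
prio [24+:2] = (word>>24) & 0x3 = 3
flags [26+:6] = (word>>26) & 0x3f = 54  ←
flags signed 6b, MSB=1: 54 - 64 = -10

-10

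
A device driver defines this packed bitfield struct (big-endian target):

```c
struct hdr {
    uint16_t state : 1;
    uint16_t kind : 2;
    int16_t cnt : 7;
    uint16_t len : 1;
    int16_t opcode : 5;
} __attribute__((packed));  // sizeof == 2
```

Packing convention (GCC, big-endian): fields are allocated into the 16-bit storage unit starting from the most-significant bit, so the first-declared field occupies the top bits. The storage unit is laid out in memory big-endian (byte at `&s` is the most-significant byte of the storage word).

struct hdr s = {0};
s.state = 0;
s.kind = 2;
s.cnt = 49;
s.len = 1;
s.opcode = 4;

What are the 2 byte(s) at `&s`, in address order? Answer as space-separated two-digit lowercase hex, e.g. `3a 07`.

4c 64

state (1b) val=0 bits=0x0 at bit 15: 0x0000
kind (2b) val=2 bits=0x2 at bit 13: 0x4000
cnt (7b) val=49 bits=0x31 at bit 6: 0x4c40
len (1b) val=1 bits=0x1 at bit 5: 0x4c60
opcode (5b) val=4 bits=0x4 at bit 0: 0x4c64
word = 0x4c64 → big-endian bytes:
  [0]=0x4c  [1]=0x64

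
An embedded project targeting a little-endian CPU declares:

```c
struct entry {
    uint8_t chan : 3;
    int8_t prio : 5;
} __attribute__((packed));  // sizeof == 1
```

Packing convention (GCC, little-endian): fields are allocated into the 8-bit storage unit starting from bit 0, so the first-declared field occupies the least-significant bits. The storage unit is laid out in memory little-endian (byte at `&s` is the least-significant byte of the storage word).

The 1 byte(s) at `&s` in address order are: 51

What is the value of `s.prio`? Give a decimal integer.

[0]=0x51 (little-endian) → word 0x51
chan [0+:3] = (word>>0) & 0x7 = 1
prio [3+:5] = (word>>3) & 0x1f = 10  ←
prio signed 5b, MSB=0: value = 10

10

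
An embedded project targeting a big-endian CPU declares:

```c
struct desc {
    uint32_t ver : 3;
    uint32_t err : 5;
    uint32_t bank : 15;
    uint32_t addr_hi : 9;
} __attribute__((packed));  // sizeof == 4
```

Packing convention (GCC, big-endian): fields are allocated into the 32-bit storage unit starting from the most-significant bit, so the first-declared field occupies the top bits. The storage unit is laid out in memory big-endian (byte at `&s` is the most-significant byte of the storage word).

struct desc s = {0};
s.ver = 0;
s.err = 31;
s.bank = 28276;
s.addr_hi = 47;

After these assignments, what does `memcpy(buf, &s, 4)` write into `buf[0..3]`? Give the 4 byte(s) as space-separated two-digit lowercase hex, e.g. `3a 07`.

ver:3 = 0 → 0x0 << 29 → word 0x00000000
err:5 = 31 → 0x1f << 24 → word 0x1f000000
bank:15 = 28276 → 0x6e74 << 9 → word 0x1fdce800
addr_hi:9 = 47 → 0x2f << 0 → word 0x1fdce82f
word = 0x1fdce82f → big-endian bytes:
  [0]=0x1f  [1]=0xdc  [2]=0xe8  [3]=0x2f

1f dc e8 2f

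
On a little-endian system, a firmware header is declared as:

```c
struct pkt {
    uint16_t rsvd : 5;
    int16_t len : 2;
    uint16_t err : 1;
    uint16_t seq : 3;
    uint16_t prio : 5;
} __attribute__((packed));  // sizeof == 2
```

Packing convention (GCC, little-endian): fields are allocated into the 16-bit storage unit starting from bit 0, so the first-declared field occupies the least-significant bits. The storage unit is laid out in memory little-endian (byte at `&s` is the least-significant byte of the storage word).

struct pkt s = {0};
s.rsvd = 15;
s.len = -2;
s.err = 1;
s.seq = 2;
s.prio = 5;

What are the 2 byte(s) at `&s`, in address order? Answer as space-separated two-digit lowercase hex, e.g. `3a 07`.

cf 2a

rsvd:5 = 15 → 0xf << 0 → word 0x000f
len:2 = -2 → 0x2 << 5 → word 0x004f
err:1 = 1 → 0x1 << 7 → word 0x00cf
seq:3 = 2 → 0x2 << 8 → word 0x02cf
prio:5 = 5 → 0x5 << 11 → word 0x2acf
word = 0x2acf → little-endian bytes:
  [0]=0xcf  [1]=0x2a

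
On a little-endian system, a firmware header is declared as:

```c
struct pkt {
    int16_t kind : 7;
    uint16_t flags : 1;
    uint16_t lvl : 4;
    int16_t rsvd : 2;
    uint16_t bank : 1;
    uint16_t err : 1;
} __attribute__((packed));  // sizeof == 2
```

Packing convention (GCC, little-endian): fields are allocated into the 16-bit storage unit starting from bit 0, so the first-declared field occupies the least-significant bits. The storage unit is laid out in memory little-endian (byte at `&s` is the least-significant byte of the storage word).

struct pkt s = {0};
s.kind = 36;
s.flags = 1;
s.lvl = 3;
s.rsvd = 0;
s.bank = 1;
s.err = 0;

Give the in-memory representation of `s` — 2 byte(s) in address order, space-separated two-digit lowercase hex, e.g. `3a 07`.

a4 43

kind:7 = 36 → 0x24 << 0 → word 0x0024
flags:1 = 1 → 0x1 << 7 → word 0x00a4
lvl:4 = 3 → 0x3 << 8 → word 0x03a4
rsvd:2 = 0 → 0x0 << 12 → word 0x03a4
bank:1 = 1 → 0x1 << 14 → word 0x43a4
err:1 = 0 → 0x0 << 15 → word 0x43a4
word = 0x43a4 → little-endian bytes:
  [0]=0xa4  [1]=0x43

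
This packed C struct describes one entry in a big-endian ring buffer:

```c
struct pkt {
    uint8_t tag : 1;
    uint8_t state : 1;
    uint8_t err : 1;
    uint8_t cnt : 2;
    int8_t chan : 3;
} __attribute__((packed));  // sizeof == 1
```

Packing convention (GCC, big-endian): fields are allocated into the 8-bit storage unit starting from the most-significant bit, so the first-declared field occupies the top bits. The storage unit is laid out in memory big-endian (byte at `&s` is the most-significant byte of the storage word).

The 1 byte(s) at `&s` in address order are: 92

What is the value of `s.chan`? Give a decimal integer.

[0]=0x92 (big-endian) → word 0x92
tag [7+:1] = (word>>7) & 0x1 = 1
state [6+:1] = (word>>6) & 0x1 = 0
err [5+:1] = (word>>5) & 0x1 = 0
cnt [3+:2] = (word>>3) & 0x3 = 2
chan [0+:3] = (word>>0) & 0x7 = 2  ←
chan signed 3b, MSB=0: value = 2

2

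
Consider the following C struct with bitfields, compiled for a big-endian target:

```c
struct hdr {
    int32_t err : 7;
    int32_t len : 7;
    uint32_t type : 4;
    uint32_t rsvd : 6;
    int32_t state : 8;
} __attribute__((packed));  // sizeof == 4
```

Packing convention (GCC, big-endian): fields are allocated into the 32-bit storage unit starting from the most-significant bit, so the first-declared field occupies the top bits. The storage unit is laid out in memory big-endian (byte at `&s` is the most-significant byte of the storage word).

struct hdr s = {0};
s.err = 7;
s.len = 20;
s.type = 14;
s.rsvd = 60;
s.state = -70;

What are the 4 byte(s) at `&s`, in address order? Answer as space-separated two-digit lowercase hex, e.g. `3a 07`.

err:7 = 7 → 0x7 << 25 → word 0x0e000000
len:7 = 20 → 0x14 << 18 → word 0x0e500000
type:4 = 14 → 0xe << 14 → word 0x0e538000
rsvd:6 = 60 → 0x3c << 8 → word 0x0e53bc00
state:8 = -70 → 0xba << 0 → word 0x0e53bcba
word = 0x0e53bcba → big-endian bytes:
  [0]=0x0e  [1]=0x53  [2]=0xbc  [3]=0xba

0e 53 bc ba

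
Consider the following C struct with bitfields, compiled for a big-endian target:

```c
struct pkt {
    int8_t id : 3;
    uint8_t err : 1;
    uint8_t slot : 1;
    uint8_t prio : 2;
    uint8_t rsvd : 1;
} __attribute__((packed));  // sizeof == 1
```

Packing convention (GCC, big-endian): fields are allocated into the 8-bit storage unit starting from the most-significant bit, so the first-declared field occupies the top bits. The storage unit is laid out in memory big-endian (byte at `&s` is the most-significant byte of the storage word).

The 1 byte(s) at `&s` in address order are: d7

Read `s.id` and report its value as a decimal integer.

-2

[0]=0xd7 (big-endian) → word 0xd7
id:3 @ bit 5 → (0xd7>>5)&0x7 = 0x6  ←
err:1 @ bit 4 → (0xd7>>4)&0x1 = 0x1
slot:1 @ bit 3 → (0xd7>>3)&0x1 = 0x0
prio:2 @ bit 1 → (0xd7>>1)&0x3 = 0x3
rsvd:1 @ bit 0 → (0xd7>>0)&0x1 = 0x1
id signed 3b, MSB=1: 6 - 8 = -2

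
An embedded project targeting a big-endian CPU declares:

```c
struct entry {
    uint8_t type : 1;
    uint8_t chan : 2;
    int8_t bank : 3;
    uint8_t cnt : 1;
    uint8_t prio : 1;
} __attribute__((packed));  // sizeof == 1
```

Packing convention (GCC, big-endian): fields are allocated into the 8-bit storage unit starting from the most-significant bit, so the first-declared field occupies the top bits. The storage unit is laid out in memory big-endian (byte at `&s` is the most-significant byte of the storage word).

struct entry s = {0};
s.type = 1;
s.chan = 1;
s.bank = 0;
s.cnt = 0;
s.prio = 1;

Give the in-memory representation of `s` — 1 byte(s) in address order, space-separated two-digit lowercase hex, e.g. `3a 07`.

type:1 = 1 → 0x1 << 7 → word 0x80
chan:2 = 1 → 0x1 << 5 → word 0xa0
bank:3 = 0 → 0x0 << 2 → word 0xa0
cnt:1 = 0 → 0x0 << 1 → word 0xa0
prio:1 = 1 → 0x1 << 0 → word 0xa1
word = 0xa1 → big-endian bytes:
  [0]=0xa1

a1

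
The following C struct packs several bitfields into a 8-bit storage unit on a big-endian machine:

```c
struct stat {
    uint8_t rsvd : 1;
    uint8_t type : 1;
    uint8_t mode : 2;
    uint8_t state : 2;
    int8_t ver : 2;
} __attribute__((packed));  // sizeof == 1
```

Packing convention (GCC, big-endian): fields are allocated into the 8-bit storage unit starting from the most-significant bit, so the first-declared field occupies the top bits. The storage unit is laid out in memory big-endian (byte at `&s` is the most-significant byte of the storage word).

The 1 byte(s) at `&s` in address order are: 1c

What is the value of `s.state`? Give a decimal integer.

[0]=0x1c (big-endian) → word 0x1c
rsvd:1 @ bit 7 → (0x1c>>7)&0x1 = 0x0
type:1 @ bit 6 → (0x1c>>6)&0x1 = 0x0
mode:2 @ bit 4 → (0x1c>>4)&0x3 = 0x1
state:2 @ bit 2 → (0x1c>>2)&0x3 = 0x3  ←
ver:2 @ bit 0 → (0x1c>>0)&0x3 = 0x0

3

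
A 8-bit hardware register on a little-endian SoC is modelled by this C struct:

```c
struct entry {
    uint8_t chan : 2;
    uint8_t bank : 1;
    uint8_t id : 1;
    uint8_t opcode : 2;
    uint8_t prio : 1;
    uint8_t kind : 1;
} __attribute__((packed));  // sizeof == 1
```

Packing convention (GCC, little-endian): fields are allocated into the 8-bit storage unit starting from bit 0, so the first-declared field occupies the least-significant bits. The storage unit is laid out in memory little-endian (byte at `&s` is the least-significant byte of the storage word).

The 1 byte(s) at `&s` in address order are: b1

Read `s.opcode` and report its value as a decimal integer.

3

[0]=0xb1 (little-endian) → word 0xb1
chan [0+:2] = (word>>0) & 0x3 = 1
bank [2+:1] = (word>>2) & 0x1 = 0
id [3+:1] = (word>>3) & 0x1 = 0
opcode [4+:2] = (word>>4) & 0x3 = 3  ←
prio [6+:1] = (word>>6) & 0x1 = 0
kind [7+:1] = (word>>7) & 0x1 = 1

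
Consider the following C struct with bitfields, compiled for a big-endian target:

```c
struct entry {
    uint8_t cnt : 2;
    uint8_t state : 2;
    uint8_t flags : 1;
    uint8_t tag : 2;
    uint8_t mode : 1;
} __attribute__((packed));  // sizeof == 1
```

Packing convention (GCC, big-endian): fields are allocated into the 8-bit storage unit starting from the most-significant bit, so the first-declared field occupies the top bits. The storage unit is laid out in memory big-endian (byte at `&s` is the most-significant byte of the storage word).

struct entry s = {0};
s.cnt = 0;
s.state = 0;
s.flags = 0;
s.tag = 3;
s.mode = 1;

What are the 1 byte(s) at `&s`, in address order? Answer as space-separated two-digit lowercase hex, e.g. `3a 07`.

cnt:2 = 0 → 0x0 << 6 → word 0x00
state:2 = 0 → 0x0 << 4 → word 0x00
flags:1 = 0 → 0x0 << 3 → word 0x00
tag:2 = 3 → 0x3 << 1 → word 0x06
mode:1 = 1 → 0x1 << 0 → word 0x07
word = 0x07 → big-endian bytes:
  [0]=0x07

07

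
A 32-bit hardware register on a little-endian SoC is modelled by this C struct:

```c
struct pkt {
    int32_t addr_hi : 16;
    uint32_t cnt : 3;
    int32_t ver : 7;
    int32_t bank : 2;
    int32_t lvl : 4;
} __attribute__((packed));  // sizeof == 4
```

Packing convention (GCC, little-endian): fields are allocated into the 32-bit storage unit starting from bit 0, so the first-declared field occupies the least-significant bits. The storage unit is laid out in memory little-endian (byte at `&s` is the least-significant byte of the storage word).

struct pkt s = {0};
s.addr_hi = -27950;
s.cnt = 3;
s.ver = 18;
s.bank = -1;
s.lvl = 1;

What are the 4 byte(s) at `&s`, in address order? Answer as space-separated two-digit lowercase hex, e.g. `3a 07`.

addr_hi:16 = -27950 → 0x92d2 << 0 → word 0x000092d2
cnt:3 = 3 → 0x3 << 16 → word 0x000392d2
ver:7 = 18 → 0x12 << 19 → word 0x009392d2
bank:2 = -1 → 0x3 << 26 → word 0x0c9392d2
lvl:4 = 1 → 0x1 << 28 → word 0x1c9392d2
word = 0x1c9392d2 → little-endian bytes:
  [0]=0xd2  [1]=0x92  [2]=0x93  [3]=0x1c

d2 92 93 1c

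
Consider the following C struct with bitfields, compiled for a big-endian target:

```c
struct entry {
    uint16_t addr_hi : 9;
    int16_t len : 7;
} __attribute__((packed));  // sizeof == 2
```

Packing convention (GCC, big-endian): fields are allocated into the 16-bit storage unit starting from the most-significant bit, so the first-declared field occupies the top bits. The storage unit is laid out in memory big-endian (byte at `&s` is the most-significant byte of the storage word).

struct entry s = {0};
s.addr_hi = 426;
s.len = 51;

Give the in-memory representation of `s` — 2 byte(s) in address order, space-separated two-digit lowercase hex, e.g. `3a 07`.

d5 33

addr_hi:9 = 426 → 0x1aa << 7 → word 0xd500
len:7 = 51 → 0x33 << 0 → word 0xd533
word = 0xd533 → big-endian bytes:
  [0]=0xd5  [1]=0x33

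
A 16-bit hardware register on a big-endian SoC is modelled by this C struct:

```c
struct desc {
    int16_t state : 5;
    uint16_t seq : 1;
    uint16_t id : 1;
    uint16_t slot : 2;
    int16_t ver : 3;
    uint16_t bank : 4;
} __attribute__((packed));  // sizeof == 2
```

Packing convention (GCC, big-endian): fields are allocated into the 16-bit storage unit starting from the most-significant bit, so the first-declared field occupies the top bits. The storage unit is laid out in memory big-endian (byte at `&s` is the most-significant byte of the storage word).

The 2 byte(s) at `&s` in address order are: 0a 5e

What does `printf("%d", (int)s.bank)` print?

14

[0]=0x0a [1]=0x5e (big-endian) → word 0x0a5e
state:5 @ bit 11 → (0x0a5e>>11)&0x1f = 0x1
seq:1 @ bit 10 → (0x0a5e>>10)&0x1 = 0x0
id:1 @ bit 9 → (0x0a5e>>9)&0x1 = 0x1
slot:2 @ bit 7 → (0x0a5e>>7)&0x3 = 0x0
ver:3 @ bit 4 → (0x0a5e>>4)&0x7 = 0x5
bank:4 @ bit 0 → (0x0a5e>>0)&0xf = 0xe  ←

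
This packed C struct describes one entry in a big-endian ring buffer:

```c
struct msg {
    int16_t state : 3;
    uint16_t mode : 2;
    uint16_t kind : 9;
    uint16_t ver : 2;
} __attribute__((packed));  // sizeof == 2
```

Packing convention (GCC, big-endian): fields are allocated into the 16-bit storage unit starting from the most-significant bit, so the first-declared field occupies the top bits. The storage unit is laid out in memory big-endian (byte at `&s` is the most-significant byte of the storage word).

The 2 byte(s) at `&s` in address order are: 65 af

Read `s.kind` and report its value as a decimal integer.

363

[0]=0x65 [1]=0xaf (big-endian) → word 0x65af
state:3 @ bit 13 → (0x65af>>13)&0x7 = 0x3
mode:2 @ bit 11 → (0x65af>>11)&0x3 = 0x0
kind:9 @ bit 2 → (0x65af>>2)&0x1ff = 0x16b  ←
ver:2 @ bit 0 → (0x65af>>0)&0x3 = 0x3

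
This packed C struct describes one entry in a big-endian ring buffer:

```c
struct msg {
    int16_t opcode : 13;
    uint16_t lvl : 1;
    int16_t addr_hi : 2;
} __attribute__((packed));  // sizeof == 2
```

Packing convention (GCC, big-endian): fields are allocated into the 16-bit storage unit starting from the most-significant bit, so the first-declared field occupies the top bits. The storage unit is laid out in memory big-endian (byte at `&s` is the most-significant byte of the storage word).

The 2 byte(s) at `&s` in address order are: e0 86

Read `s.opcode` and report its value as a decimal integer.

-1008

[0]=0xe0 [1]=0x86 (big-endian) → word 0xe086
opcode:13 @ bit 3 → (0xe086>>3)&0x1fff = 0x1c10  ←
lvl:1 @ bit 2 → (0xe086>>2)&0x1 = 0x1
addr_hi:2 @ bit 0 → (0xe086>>0)&0x3 = 0x2
opcode signed 13b, MSB=1: 7184 - 8192 = -1008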